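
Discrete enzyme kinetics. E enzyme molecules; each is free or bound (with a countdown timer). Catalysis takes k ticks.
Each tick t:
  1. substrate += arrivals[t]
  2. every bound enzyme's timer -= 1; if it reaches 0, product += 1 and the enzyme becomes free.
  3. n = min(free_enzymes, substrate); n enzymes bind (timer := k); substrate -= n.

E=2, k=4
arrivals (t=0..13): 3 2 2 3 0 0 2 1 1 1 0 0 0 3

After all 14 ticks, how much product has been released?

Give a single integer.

t=0: arr=3 -> substrate=1 bound=2 product=0
t=1: arr=2 -> substrate=3 bound=2 product=0
t=2: arr=2 -> substrate=5 bound=2 product=0
t=3: arr=3 -> substrate=8 bound=2 product=0
t=4: arr=0 -> substrate=6 bound=2 product=2
t=5: arr=0 -> substrate=6 bound=2 product=2
t=6: arr=2 -> substrate=8 bound=2 product=2
t=7: arr=1 -> substrate=9 bound=2 product=2
t=8: arr=1 -> substrate=8 bound=2 product=4
t=9: arr=1 -> substrate=9 bound=2 product=4
t=10: arr=0 -> substrate=9 bound=2 product=4
t=11: arr=0 -> substrate=9 bound=2 product=4
t=12: arr=0 -> substrate=7 bound=2 product=6
t=13: arr=3 -> substrate=10 bound=2 product=6

Answer: 6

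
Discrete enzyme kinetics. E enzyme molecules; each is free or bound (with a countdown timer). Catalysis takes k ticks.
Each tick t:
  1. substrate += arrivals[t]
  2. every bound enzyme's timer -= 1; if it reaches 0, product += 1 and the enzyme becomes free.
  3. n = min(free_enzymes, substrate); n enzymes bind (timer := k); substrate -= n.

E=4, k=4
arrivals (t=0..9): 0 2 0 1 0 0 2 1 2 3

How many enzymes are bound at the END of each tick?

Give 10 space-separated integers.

t=0: arr=0 -> substrate=0 bound=0 product=0
t=1: arr=2 -> substrate=0 bound=2 product=0
t=2: arr=0 -> substrate=0 bound=2 product=0
t=3: arr=1 -> substrate=0 bound=3 product=0
t=4: arr=0 -> substrate=0 bound=3 product=0
t=5: arr=0 -> substrate=0 bound=1 product=2
t=6: arr=2 -> substrate=0 bound=3 product=2
t=7: arr=1 -> substrate=0 bound=3 product=3
t=8: arr=2 -> substrate=1 bound=4 product=3
t=9: arr=3 -> substrate=4 bound=4 product=3

Answer: 0 2 2 3 3 1 3 3 4 4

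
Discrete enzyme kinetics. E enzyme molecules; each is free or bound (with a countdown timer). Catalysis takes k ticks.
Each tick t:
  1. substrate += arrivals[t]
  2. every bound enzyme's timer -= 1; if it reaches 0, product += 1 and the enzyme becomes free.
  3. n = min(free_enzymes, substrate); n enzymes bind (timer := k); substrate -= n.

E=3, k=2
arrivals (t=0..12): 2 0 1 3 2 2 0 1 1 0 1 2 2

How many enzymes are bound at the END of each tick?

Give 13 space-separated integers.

Answer: 2 2 1 3 3 3 3 3 3 1 1 3 3

Derivation:
t=0: arr=2 -> substrate=0 bound=2 product=0
t=1: arr=0 -> substrate=0 bound=2 product=0
t=2: arr=1 -> substrate=0 bound=1 product=2
t=3: arr=3 -> substrate=1 bound=3 product=2
t=4: arr=2 -> substrate=2 bound=3 product=3
t=5: arr=2 -> substrate=2 bound=3 product=5
t=6: arr=0 -> substrate=1 bound=3 product=6
t=7: arr=1 -> substrate=0 bound=3 product=8
t=8: arr=1 -> substrate=0 bound=3 product=9
t=9: arr=0 -> substrate=0 bound=1 product=11
t=10: arr=1 -> substrate=0 bound=1 product=12
t=11: arr=2 -> substrate=0 bound=3 product=12
t=12: arr=2 -> substrate=1 bound=3 product=13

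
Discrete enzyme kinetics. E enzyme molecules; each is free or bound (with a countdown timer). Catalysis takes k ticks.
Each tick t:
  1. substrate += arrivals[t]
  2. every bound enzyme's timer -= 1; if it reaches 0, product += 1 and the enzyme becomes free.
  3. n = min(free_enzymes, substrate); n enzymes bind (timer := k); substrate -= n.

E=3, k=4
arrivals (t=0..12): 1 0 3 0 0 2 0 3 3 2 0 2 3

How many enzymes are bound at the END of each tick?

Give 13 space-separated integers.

t=0: arr=1 -> substrate=0 bound=1 product=0
t=1: arr=0 -> substrate=0 bound=1 product=0
t=2: arr=3 -> substrate=1 bound=3 product=0
t=3: arr=0 -> substrate=1 bound=3 product=0
t=4: arr=0 -> substrate=0 bound=3 product=1
t=5: arr=2 -> substrate=2 bound=3 product=1
t=6: arr=0 -> substrate=0 bound=3 product=3
t=7: arr=3 -> substrate=3 bound=3 product=3
t=8: arr=3 -> substrate=5 bound=3 product=4
t=9: arr=2 -> substrate=7 bound=3 product=4
t=10: arr=0 -> substrate=5 bound=3 product=6
t=11: arr=2 -> substrate=7 bound=3 product=6
t=12: arr=3 -> substrate=9 bound=3 product=7

Answer: 1 1 3 3 3 3 3 3 3 3 3 3 3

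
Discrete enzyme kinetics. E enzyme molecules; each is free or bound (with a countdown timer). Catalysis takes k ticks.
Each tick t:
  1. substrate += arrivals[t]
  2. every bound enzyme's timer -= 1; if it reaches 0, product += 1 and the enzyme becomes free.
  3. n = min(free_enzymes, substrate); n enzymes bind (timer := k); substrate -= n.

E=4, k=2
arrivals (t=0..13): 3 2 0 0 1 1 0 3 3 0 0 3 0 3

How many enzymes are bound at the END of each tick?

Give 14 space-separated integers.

Answer: 3 4 2 1 1 2 1 3 4 3 2 3 3 3

Derivation:
t=0: arr=3 -> substrate=0 bound=3 product=0
t=1: arr=2 -> substrate=1 bound=4 product=0
t=2: arr=0 -> substrate=0 bound=2 product=3
t=3: arr=0 -> substrate=0 bound=1 product=4
t=4: arr=1 -> substrate=0 bound=1 product=5
t=5: arr=1 -> substrate=0 bound=2 product=5
t=6: arr=0 -> substrate=0 bound=1 product=6
t=7: arr=3 -> substrate=0 bound=3 product=7
t=8: arr=3 -> substrate=2 bound=4 product=7
t=9: arr=0 -> substrate=0 bound=3 product=10
t=10: arr=0 -> substrate=0 bound=2 product=11
t=11: arr=3 -> substrate=0 bound=3 product=13
t=12: arr=0 -> substrate=0 bound=3 product=13
t=13: arr=3 -> substrate=0 bound=3 product=16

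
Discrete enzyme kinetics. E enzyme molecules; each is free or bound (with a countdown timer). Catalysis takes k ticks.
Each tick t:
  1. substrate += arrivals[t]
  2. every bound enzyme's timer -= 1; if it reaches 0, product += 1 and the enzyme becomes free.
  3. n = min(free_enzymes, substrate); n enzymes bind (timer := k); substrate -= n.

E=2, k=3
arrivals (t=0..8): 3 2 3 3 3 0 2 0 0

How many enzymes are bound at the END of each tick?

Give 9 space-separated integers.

Answer: 2 2 2 2 2 2 2 2 2

Derivation:
t=0: arr=3 -> substrate=1 bound=2 product=0
t=1: arr=2 -> substrate=3 bound=2 product=0
t=2: arr=3 -> substrate=6 bound=2 product=0
t=3: arr=3 -> substrate=7 bound=2 product=2
t=4: arr=3 -> substrate=10 bound=2 product=2
t=5: arr=0 -> substrate=10 bound=2 product=2
t=6: arr=2 -> substrate=10 bound=2 product=4
t=7: arr=0 -> substrate=10 bound=2 product=4
t=8: arr=0 -> substrate=10 bound=2 product=4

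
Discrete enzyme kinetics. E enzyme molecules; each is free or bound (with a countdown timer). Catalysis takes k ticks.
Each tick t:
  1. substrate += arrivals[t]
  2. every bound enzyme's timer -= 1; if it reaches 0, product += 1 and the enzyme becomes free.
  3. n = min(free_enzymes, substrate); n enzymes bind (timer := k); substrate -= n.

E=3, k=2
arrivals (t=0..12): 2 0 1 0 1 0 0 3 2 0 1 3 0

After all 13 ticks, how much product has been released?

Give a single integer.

Answer: 10

Derivation:
t=0: arr=2 -> substrate=0 bound=2 product=0
t=1: arr=0 -> substrate=0 bound=2 product=0
t=2: arr=1 -> substrate=0 bound=1 product=2
t=3: arr=0 -> substrate=0 bound=1 product=2
t=4: arr=1 -> substrate=0 bound=1 product=3
t=5: arr=0 -> substrate=0 bound=1 product=3
t=6: arr=0 -> substrate=0 bound=0 product=4
t=7: arr=3 -> substrate=0 bound=3 product=4
t=8: arr=2 -> substrate=2 bound=3 product=4
t=9: arr=0 -> substrate=0 bound=2 product=7
t=10: arr=1 -> substrate=0 bound=3 product=7
t=11: arr=3 -> substrate=1 bound=3 product=9
t=12: arr=0 -> substrate=0 bound=3 product=10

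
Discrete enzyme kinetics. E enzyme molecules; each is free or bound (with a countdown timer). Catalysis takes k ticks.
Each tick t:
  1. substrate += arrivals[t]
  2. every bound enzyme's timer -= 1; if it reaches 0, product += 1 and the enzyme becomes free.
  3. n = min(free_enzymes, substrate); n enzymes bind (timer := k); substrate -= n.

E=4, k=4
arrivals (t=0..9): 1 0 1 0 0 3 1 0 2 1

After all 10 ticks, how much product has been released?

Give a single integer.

t=0: arr=1 -> substrate=0 bound=1 product=0
t=1: arr=0 -> substrate=0 bound=1 product=0
t=2: arr=1 -> substrate=0 bound=2 product=0
t=3: arr=0 -> substrate=0 bound=2 product=0
t=4: arr=0 -> substrate=0 bound=1 product=1
t=5: arr=3 -> substrate=0 bound=4 product=1
t=6: arr=1 -> substrate=0 bound=4 product=2
t=7: arr=0 -> substrate=0 bound=4 product=2
t=8: arr=2 -> substrate=2 bound=4 product=2
t=9: arr=1 -> substrate=0 bound=4 product=5

Answer: 5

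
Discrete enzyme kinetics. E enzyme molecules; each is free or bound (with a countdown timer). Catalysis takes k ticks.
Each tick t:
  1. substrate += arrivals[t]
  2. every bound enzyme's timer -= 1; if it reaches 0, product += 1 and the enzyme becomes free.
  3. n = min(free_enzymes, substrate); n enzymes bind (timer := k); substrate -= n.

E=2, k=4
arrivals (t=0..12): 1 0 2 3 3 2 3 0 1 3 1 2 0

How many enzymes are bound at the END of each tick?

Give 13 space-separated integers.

Answer: 1 1 2 2 2 2 2 2 2 2 2 2 2

Derivation:
t=0: arr=1 -> substrate=0 bound=1 product=0
t=1: arr=0 -> substrate=0 bound=1 product=0
t=2: arr=2 -> substrate=1 bound=2 product=0
t=3: arr=3 -> substrate=4 bound=2 product=0
t=4: arr=3 -> substrate=6 bound=2 product=1
t=5: arr=2 -> substrate=8 bound=2 product=1
t=6: arr=3 -> substrate=10 bound=2 product=2
t=7: arr=0 -> substrate=10 bound=2 product=2
t=8: arr=1 -> substrate=10 bound=2 product=3
t=9: arr=3 -> substrate=13 bound=2 product=3
t=10: arr=1 -> substrate=13 bound=2 product=4
t=11: arr=2 -> substrate=15 bound=2 product=4
t=12: arr=0 -> substrate=14 bound=2 product=5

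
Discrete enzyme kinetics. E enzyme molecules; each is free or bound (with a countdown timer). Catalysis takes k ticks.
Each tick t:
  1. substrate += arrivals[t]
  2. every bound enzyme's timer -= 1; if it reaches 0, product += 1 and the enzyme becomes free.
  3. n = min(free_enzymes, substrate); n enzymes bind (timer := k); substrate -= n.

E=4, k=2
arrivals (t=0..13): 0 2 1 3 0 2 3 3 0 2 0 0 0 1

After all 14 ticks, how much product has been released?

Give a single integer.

Answer: 16

Derivation:
t=0: arr=0 -> substrate=0 bound=0 product=0
t=1: arr=2 -> substrate=0 bound=2 product=0
t=2: arr=1 -> substrate=0 bound=3 product=0
t=3: arr=3 -> substrate=0 bound=4 product=2
t=4: arr=0 -> substrate=0 bound=3 product=3
t=5: arr=2 -> substrate=0 bound=2 product=6
t=6: arr=3 -> substrate=1 bound=4 product=6
t=7: arr=3 -> substrate=2 bound=4 product=8
t=8: arr=0 -> substrate=0 bound=4 product=10
t=9: arr=2 -> substrate=0 bound=4 product=12
t=10: arr=0 -> substrate=0 bound=2 product=14
t=11: arr=0 -> substrate=0 bound=0 product=16
t=12: arr=0 -> substrate=0 bound=0 product=16
t=13: arr=1 -> substrate=0 bound=1 product=16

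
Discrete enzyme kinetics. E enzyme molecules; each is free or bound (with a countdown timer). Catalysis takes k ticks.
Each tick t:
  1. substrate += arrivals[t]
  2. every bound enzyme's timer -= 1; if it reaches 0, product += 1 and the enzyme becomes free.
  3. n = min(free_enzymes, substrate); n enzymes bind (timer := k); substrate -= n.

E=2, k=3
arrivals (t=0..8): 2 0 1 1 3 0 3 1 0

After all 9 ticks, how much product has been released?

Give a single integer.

Answer: 4

Derivation:
t=0: arr=2 -> substrate=0 bound=2 product=0
t=1: arr=0 -> substrate=0 bound=2 product=0
t=2: arr=1 -> substrate=1 bound=2 product=0
t=3: arr=1 -> substrate=0 bound=2 product=2
t=4: arr=3 -> substrate=3 bound=2 product=2
t=5: arr=0 -> substrate=3 bound=2 product=2
t=6: arr=3 -> substrate=4 bound=2 product=4
t=7: arr=1 -> substrate=5 bound=2 product=4
t=8: arr=0 -> substrate=5 bound=2 product=4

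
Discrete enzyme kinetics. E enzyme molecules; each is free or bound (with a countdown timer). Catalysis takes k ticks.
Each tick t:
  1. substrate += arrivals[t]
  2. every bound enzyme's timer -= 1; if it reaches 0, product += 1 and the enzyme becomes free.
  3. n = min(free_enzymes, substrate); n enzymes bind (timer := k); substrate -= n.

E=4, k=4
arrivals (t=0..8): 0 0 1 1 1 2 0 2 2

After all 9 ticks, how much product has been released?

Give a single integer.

t=0: arr=0 -> substrate=0 bound=0 product=0
t=1: arr=0 -> substrate=0 bound=0 product=0
t=2: arr=1 -> substrate=0 bound=1 product=0
t=3: arr=1 -> substrate=0 bound=2 product=0
t=4: arr=1 -> substrate=0 bound=3 product=0
t=5: arr=2 -> substrate=1 bound=4 product=0
t=6: arr=0 -> substrate=0 bound=4 product=1
t=7: arr=2 -> substrate=1 bound=4 product=2
t=8: arr=2 -> substrate=2 bound=4 product=3

Answer: 3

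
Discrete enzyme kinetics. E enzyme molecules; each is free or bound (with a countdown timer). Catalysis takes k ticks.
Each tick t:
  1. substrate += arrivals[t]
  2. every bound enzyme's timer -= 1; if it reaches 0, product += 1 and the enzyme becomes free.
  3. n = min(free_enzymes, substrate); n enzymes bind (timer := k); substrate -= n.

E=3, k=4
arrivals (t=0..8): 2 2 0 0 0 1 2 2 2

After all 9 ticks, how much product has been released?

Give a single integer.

Answer: 4

Derivation:
t=0: arr=2 -> substrate=0 bound=2 product=0
t=1: arr=2 -> substrate=1 bound=3 product=0
t=2: arr=0 -> substrate=1 bound=3 product=0
t=3: arr=0 -> substrate=1 bound=3 product=0
t=4: arr=0 -> substrate=0 bound=2 product=2
t=5: arr=1 -> substrate=0 bound=2 product=3
t=6: arr=2 -> substrate=1 bound=3 product=3
t=7: arr=2 -> substrate=3 bound=3 product=3
t=8: arr=2 -> substrate=4 bound=3 product=4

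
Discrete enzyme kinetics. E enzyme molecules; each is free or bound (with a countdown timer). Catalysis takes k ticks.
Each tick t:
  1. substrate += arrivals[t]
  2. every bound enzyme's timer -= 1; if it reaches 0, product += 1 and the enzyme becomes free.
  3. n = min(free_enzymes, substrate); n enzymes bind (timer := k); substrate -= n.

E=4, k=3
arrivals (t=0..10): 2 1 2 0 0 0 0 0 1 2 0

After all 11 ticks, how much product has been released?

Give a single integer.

t=0: arr=2 -> substrate=0 bound=2 product=0
t=1: arr=1 -> substrate=0 bound=3 product=0
t=2: arr=2 -> substrate=1 bound=4 product=0
t=3: arr=0 -> substrate=0 bound=3 product=2
t=4: arr=0 -> substrate=0 bound=2 product=3
t=5: arr=0 -> substrate=0 bound=1 product=4
t=6: arr=0 -> substrate=0 bound=0 product=5
t=7: arr=0 -> substrate=0 bound=0 product=5
t=8: arr=1 -> substrate=0 bound=1 product=5
t=9: arr=2 -> substrate=0 bound=3 product=5
t=10: arr=0 -> substrate=0 bound=3 product=5

Answer: 5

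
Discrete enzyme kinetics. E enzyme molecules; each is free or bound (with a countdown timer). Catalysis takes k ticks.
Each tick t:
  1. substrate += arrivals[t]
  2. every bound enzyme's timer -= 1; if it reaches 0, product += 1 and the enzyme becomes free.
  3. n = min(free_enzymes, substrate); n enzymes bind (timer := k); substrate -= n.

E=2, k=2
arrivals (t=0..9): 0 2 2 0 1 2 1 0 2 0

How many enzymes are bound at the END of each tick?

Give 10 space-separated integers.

t=0: arr=0 -> substrate=0 bound=0 product=0
t=1: arr=2 -> substrate=0 bound=2 product=0
t=2: arr=2 -> substrate=2 bound=2 product=0
t=3: arr=0 -> substrate=0 bound=2 product=2
t=4: arr=1 -> substrate=1 bound=2 product=2
t=5: arr=2 -> substrate=1 bound=2 product=4
t=6: arr=1 -> substrate=2 bound=2 product=4
t=7: arr=0 -> substrate=0 bound=2 product=6
t=8: arr=2 -> substrate=2 bound=2 product=6
t=9: arr=0 -> substrate=0 bound=2 product=8

Answer: 0 2 2 2 2 2 2 2 2 2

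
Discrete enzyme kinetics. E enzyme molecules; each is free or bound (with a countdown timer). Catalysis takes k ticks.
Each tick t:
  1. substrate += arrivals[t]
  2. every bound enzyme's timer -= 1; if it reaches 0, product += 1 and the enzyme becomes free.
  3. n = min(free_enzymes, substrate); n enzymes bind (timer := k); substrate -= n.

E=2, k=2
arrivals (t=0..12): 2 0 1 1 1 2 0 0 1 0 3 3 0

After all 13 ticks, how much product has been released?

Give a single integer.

t=0: arr=2 -> substrate=0 bound=2 product=0
t=1: arr=0 -> substrate=0 bound=2 product=0
t=2: arr=1 -> substrate=0 bound=1 product=2
t=3: arr=1 -> substrate=0 bound=2 product=2
t=4: arr=1 -> substrate=0 bound=2 product=3
t=5: arr=2 -> substrate=1 bound=2 product=4
t=6: arr=0 -> substrate=0 bound=2 product=5
t=7: arr=0 -> substrate=0 bound=1 product=6
t=8: arr=1 -> substrate=0 bound=1 product=7
t=9: arr=0 -> substrate=0 bound=1 product=7
t=10: arr=3 -> substrate=1 bound=2 product=8
t=11: arr=3 -> substrate=4 bound=2 product=8
t=12: arr=0 -> substrate=2 bound=2 product=10

Answer: 10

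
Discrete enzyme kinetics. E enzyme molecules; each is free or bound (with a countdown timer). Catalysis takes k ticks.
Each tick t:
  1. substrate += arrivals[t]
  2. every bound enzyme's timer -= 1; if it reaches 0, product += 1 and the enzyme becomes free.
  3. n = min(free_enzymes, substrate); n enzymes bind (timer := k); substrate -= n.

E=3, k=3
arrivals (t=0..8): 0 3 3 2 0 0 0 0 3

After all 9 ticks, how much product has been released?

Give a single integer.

Answer: 6

Derivation:
t=0: arr=0 -> substrate=0 bound=0 product=0
t=1: arr=3 -> substrate=0 bound=3 product=0
t=2: arr=3 -> substrate=3 bound=3 product=0
t=3: arr=2 -> substrate=5 bound=3 product=0
t=4: arr=0 -> substrate=2 bound=3 product=3
t=5: arr=0 -> substrate=2 bound=3 product=3
t=6: arr=0 -> substrate=2 bound=3 product=3
t=7: arr=0 -> substrate=0 bound=2 product=6
t=8: arr=3 -> substrate=2 bound=3 product=6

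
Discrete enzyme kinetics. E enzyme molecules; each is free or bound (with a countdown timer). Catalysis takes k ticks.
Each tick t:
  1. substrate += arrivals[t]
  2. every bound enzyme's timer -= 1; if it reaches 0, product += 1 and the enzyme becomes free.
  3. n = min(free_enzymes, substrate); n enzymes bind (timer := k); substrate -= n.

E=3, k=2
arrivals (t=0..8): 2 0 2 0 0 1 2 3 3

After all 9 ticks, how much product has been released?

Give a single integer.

t=0: arr=2 -> substrate=0 bound=2 product=0
t=1: arr=0 -> substrate=0 bound=2 product=0
t=2: arr=2 -> substrate=0 bound=2 product=2
t=3: arr=0 -> substrate=0 bound=2 product=2
t=4: arr=0 -> substrate=0 bound=0 product=4
t=5: arr=1 -> substrate=0 bound=1 product=4
t=6: arr=2 -> substrate=0 bound=3 product=4
t=7: arr=3 -> substrate=2 bound=3 product=5
t=8: arr=3 -> substrate=3 bound=3 product=7

Answer: 7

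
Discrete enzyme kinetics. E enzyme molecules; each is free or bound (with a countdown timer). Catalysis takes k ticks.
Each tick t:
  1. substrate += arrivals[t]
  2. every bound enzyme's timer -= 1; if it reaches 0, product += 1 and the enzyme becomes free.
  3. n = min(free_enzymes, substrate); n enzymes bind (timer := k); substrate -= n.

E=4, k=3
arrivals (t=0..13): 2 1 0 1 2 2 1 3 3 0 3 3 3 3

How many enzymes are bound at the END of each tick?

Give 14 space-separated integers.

t=0: arr=2 -> substrate=0 bound=2 product=0
t=1: arr=1 -> substrate=0 bound=3 product=0
t=2: arr=0 -> substrate=0 bound=3 product=0
t=3: arr=1 -> substrate=0 bound=2 product=2
t=4: arr=2 -> substrate=0 bound=3 product=3
t=5: arr=2 -> substrate=1 bound=4 product=3
t=6: arr=1 -> substrate=1 bound=4 product=4
t=7: arr=3 -> substrate=2 bound=4 product=6
t=8: arr=3 -> substrate=4 bound=4 product=7
t=9: arr=0 -> substrate=3 bound=4 product=8
t=10: arr=3 -> substrate=4 bound=4 product=10
t=11: arr=3 -> substrate=6 bound=4 product=11
t=12: arr=3 -> substrate=8 bound=4 product=12
t=13: arr=3 -> substrate=9 bound=4 product=14

Answer: 2 3 3 2 3 4 4 4 4 4 4 4 4 4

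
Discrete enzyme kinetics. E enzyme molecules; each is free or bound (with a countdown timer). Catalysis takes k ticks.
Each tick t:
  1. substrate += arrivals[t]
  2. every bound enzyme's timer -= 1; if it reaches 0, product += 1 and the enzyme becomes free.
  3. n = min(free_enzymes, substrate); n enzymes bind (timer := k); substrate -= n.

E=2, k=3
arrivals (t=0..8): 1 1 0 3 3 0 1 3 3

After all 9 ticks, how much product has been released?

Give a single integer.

Answer: 4

Derivation:
t=0: arr=1 -> substrate=0 bound=1 product=0
t=1: arr=1 -> substrate=0 bound=2 product=0
t=2: arr=0 -> substrate=0 bound=2 product=0
t=3: arr=3 -> substrate=2 bound=2 product=1
t=4: arr=3 -> substrate=4 bound=2 product=2
t=5: arr=0 -> substrate=4 bound=2 product=2
t=6: arr=1 -> substrate=4 bound=2 product=3
t=7: arr=3 -> substrate=6 bound=2 product=4
t=8: arr=3 -> substrate=9 bound=2 product=4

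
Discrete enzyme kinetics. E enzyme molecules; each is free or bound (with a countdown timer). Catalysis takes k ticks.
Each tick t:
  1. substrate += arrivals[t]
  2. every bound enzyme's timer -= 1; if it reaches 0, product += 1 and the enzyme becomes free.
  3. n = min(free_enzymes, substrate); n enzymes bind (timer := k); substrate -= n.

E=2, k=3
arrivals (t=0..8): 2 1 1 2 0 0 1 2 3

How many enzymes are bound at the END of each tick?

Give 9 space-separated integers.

t=0: arr=2 -> substrate=0 bound=2 product=0
t=1: arr=1 -> substrate=1 bound=2 product=0
t=2: arr=1 -> substrate=2 bound=2 product=0
t=3: arr=2 -> substrate=2 bound=2 product=2
t=4: arr=0 -> substrate=2 bound=2 product=2
t=5: arr=0 -> substrate=2 bound=2 product=2
t=6: arr=1 -> substrate=1 bound=2 product=4
t=7: arr=2 -> substrate=3 bound=2 product=4
t=8: arr=3 -> substrate=6 bound=2 product=4

Answer: 2 2 2 2 2 2 2 2 2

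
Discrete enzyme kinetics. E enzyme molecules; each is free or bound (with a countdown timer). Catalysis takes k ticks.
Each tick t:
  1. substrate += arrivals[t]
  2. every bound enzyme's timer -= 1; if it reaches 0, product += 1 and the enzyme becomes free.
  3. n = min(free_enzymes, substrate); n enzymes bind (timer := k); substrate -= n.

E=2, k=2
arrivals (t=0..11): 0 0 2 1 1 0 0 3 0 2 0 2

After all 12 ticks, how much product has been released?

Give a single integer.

t=0: arr=0 -> substrate=0 bound=0 product=0
t=1: arr=0 -> substrate=0 bound=0 product=0
t=2: arr=2 -> substrate=0 bound=2 product=0
t=3: arr=1 -> substrate=1 bound=2 product=0
t=4: arr=1 -> substrate=0 bound=2 product=2
t=5: arr=0 -> substrate=0 bound=2 product=2
t=6: arr=0 -> substrate=0 bound=0 product=4
t=7: arr=3 -> substrate=1 bound=2 product=4
t=8: arr=0 -> substrate=1 bound=2 product=4
t=9: arr=2 -> substrate=1 bound=2 product=6
t=10: arr=0 -> substrate=1 bound=2 product=6
t=11: arr=2 -> substrate=1 bound=2 product=8

Answer: 8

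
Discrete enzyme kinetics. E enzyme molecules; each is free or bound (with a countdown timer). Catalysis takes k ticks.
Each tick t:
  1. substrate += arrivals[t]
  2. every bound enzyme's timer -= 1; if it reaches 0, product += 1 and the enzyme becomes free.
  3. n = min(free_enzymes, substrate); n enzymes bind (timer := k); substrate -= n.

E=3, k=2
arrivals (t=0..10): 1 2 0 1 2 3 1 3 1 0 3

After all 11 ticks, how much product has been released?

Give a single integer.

t=0: arr=1 -> substrate=0 bound=1 product=0
t=1: arr=2 -> substrate=0 bound=3 product=0
t=2: arr=0 -> substrate=0 bound=2 product=1
t=3: arr=1 -> substrate=0 bound=1 product=3
t=4: arr=2 -> substrate=0 bound=3 product=3
t=5: arr=3 -> substrate=2 bound=3 product=4
t=6: arr=1 -> substrate=1 bound=3 product=6
t=7: arr=3 -> substrate=3 bound=3 product=7
t=8: arr=1 -> substrate=2 bound=3 product=9
t=9: arr=0 -> substrate=1 bound=3 product=10
t=10: arr=3 -> substrate=2 bound=3 product=12

Answer: 12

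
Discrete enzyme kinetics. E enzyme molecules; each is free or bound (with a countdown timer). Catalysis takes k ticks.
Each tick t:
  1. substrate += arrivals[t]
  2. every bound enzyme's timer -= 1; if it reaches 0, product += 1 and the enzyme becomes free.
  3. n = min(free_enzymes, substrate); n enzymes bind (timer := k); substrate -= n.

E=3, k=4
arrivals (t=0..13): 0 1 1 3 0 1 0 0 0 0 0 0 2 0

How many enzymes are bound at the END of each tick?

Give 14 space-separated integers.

Answer: 0 1 2 3 3 3 3 3 3 2 1 0 2 2

Derivation:
t=0: arr=0 -> substrate=0 bound=0 product=0
t=1: arr=1 -> substrate=0 bound=1 product=0
t=2: arr=1 -> substrate=0 bound=2 product=0
t=3: arr=3 -> substrate=2 bound=3 product=0
t=4: arr=0 -> substrate=2 bound=3 product=0
t=5: arr=1 -> substrate=2 bound=3 product=1
t=6: arr=0 -> substrate=1 bound=3 product=2
t=7: arr=0 -> substrate=0 bound=3 product=3
t=8: arr=0 -> substrate=0 bound=3 product=3
t=9: arr=0 -> substrate=0 bound=2 product=4
t=10: arr=0 -> substrate=0 bound=1 product=5
t=11: arr=0 -> substrate=0 bound=0 product=6
t=12: arr=2 -> substrate=0 bound=2 product=6
t=13: arr=0 -> substrate=0 bound=2 product=6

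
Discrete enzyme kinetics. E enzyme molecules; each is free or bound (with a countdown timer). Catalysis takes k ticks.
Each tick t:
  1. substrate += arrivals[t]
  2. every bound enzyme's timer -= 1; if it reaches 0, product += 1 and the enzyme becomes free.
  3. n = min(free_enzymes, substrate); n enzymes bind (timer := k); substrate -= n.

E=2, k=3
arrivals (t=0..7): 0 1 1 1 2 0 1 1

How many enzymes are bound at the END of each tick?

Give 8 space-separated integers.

t=0: arr=0 -> substrate=0 bound=0 product=0
t=1: arr=1 -> substrate=0 bound=1 product=0
t=2: arr=1 -> substrate=0 bound=2 product=0
t=3: arr=1 -> substrate=1 bound=2 product=0
t=4: arr=2 -> substrate=2 bound=2 product=1
t=5: arr=0 -> substrate=1 bound=2 product=2
t=6: arr=1 -> substrate=2 bound=2 product=2
t=7: arr=1 -> substrate=2 bound=2 product=3

Answer: 0 1 2 2 2 2 2 2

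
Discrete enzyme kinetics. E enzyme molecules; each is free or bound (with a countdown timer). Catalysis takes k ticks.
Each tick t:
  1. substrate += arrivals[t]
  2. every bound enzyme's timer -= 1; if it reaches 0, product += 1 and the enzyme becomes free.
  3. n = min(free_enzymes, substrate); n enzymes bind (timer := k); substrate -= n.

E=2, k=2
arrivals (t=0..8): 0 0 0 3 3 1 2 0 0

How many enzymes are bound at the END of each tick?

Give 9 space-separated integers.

t=0: arr=0 -> substrate=0 bound=0 product=0
t=1: arr=0 -> substrate=0 bound=0 product=0
t=2: arr=0 -> substrate=0 bound=0 product=0
t=3: arr=3 -> substrate=1 bound=2 product=0
t=4: arr=3 -> substrate=4 bound=2 product=0
t=5: arr=1 -> substrate=3 bound=2 product=2
t=6: arr=2 -> substrate=5 bound=2 product=2
t=7: arr=0 -> substrate=3 bound=2 product=4
t=8: arr=0 -> substrate=3 bound=2 product=4

Answer: 0 0 0 2 2 2 2 2 2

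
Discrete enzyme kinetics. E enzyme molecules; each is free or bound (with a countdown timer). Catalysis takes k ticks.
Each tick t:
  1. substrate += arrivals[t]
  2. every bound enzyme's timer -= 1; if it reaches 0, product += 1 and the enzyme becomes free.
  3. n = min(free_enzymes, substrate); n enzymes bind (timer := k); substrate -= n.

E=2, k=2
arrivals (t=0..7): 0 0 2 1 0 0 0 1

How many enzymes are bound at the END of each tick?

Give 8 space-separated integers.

Answer: 0 0 2 2 1 1 0 1

Derivation:
t=0: arr=0 -> substrate=0 bound=0 product=0
t=1: arr=0 -> substrate=0 bound=0 product=0
t=2: arr=2 -> substrate=0 bound=2 product=0
t=3: arr=1 -> substrate=1 bound=2 product=0
t=4: arr=0 -> substrate=0 bound=1 product=2
t=5: arr=0 -> substrate=0 bound=1 product=2
t=6: arr=0 -> substrate=0 bound=0 product=3
t=7: arr=1 -> substrate=0 bound=1 product=3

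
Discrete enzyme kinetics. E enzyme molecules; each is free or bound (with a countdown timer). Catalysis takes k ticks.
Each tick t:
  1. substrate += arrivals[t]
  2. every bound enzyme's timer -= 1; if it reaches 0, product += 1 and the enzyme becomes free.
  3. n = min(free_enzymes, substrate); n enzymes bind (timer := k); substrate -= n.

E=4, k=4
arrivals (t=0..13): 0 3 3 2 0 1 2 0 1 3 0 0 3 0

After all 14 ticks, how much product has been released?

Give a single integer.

t=0: arr=0 -> substrate=0 bound=0 product=0
t=1: arr=3 -> substrate=0 bound=3 product=0
t=2: arr=3 -> substrate=2 bound=4 product=0
t=3: arr=2 -> substrate=4 bound=4 product=0
t=4: arr=0 -> substrate=4 bound=4 product=0
t=5: arr=1 -> substrate=2 bound=4 product=3
t=6: arr=2 -> substrate=3 bound=4 product=4
t=7: arr=0 -> substrate=3 bound=4 product=4
t=8: arr=1 -> substrate=4 bound=4 product=4
t=9: arr=3 -> substrate=4 bound=4 product=7
t=10: arr=0 -> substrate=3 bound=4 product=8
t=11: arr=0 -> substrate=3 bound=4 product=8
t=12: arr=3 -> substrate=6 bound=4 product=8
t=13: arr=0 -> substrate=3 bound=4 product=11

Answer: 11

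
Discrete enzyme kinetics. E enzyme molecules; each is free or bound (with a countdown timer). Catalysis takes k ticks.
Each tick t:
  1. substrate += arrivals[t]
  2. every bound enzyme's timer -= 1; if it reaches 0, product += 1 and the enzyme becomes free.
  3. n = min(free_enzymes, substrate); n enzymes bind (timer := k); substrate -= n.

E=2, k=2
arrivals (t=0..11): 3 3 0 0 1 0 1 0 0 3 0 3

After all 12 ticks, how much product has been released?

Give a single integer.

Answer: 10

Derivation:
t=0: arr=3 -> substrate=1 bound=2 product=0
t=1: arr=3 -> substrate=4 bound=2 product=0
t=2: arr=0 -> substrate=2 bound=2 product=2
t=3: arr=0 -> substrate=2 bound=2 product=2
t=4: arr=1 -> substrate=1 bound=2 product=4
t=5: arr=0 -> substrate=1 bound=2 product=4
t=6: arr=1 -> substrate=0 bound=2 product=6
t=7: arr=0 -> substrate=0 bound=2 product=6
t=8: arr=0 -> substrate=0 bound=0 product=8
t=9: arr=3 -> substrate=1 bound=2 product=8
t=10: arr=0 -> substrate=1 bound=2 product=8
t=11: arr=3 -> substrate=2 bound=2 product=10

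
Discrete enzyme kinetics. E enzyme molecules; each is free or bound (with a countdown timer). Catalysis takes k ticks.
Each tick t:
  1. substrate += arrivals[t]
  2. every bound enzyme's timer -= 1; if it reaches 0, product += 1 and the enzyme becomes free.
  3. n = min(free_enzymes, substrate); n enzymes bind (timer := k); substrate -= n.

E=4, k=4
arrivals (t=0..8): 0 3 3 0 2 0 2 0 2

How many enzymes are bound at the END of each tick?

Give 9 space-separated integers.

Answer: 0 3 4 4 4 4 4 4 4

Derivation:
t=0: arr=0 -> substrate=0 bound=0 product=0
t=1: arr=3 -> substrate=0 bound=3 product=0
t=2: arr=3 -> substrate=2 bound=4 product=0
t=3: arr=0 -> substrate=2 bound=4 product=0
t=4: arr=2 -> substrate=4 bound=4 product=0
t=5: arr=0 -> substrate=1 bound=4 product=3
t=6: arr=2 -> substrate=2 bound=4 product=4
t=7: arr=0 -> substrate=2 bound=4 product=4
t=8: arr=2 -> substrate=4 bound=4 product=4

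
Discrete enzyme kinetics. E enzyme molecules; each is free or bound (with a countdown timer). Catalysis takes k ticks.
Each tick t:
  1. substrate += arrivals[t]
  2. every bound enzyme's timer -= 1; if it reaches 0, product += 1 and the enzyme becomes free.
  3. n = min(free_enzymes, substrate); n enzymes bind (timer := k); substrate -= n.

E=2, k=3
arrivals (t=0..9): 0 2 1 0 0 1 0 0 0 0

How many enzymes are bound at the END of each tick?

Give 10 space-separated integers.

t=0: arr=0 -> substrate=0 bound=0 product=0
t=1: arr=2 -> substrate=0 bound=2 product=0
t=2: arr=1 -> substrate=1 bound=2 product=0
t=3: arr=0 -> substrate=1 bound=2 product=0
t=4: arr=0 -> substrate=0 bound=1 product=2
t=5: arr=1 -> substrate=0 bound=2 product=2
t=6: arr=0 -> substrate=0 bound=2 product=2
t=7: arr=0 -> substrate=0 bound=1 product=3
t=8: arr=0 -> substrate=0 bound=0 product=4
t=9: arr=0 -> substrate=0 bound=0 product=4

Answer: 0 2 2 2 1 2 2 1 0 0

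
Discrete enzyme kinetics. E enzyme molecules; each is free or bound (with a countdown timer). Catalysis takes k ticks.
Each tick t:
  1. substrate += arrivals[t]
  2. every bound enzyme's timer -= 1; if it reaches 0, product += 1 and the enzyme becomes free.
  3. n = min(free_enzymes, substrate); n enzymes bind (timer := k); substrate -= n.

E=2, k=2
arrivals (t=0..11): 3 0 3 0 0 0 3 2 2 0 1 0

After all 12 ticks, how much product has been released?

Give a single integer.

Answer: 10

Derivation:
t=0: arr=3 -> substrate=1 bound=2 product=0
t=1: arr=0 -> substrate=1 bound=2 product=0
t=2: arr=3 -> substrate=2 bound=2 product=2
t=3: arr=0 -> substrate=2 bound=2 product=2
t=4: arr=0 -> substrate=0 bound=2 product=4
t=5: arr=0 -> substrate=0 bound=2 product=4
t=6: arr=3 -> substrate=1 bound=2 product=6
t=7: arr=2 -> substrate=3 bound=2 product=6
t=8: arr=2 -> substrate=3 bound=2 product=8
t=9: arr=0 -> substrate=3 bound=2 product=8
t=10: arr=1 -> substrate=2 bound=2 product=10
t=11: arr=0 -> substrate=2 bound=2 product=10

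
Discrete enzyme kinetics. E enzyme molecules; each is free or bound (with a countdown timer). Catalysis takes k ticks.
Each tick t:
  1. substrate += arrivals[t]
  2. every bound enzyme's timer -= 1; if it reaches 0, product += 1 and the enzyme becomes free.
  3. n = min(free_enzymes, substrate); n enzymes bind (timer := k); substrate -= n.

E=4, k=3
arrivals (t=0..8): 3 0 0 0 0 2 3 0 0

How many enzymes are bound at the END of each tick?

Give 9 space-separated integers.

Answer: 3 3 3 0 0 2 4 4 3

Derivation:
t=0: arr=3 -> substrate=0 bound=3 product=0
t=1: arr=0 -> substrate=0 bound=3 product=0
t=2: arr=0 -> substrate=0 bound=3 product=0
t=3: arr=0 -> substrate=0 bound=0 product=3
t=4: arr=0 -> substrate=0 bound=0 product=3
t=5: arr=2 -> substrate=0 bound=2 product=3
t=6: arr=3 -> substrate=1 bound=4 product=3
t=7: arr=0 -> substrate=1 bound=4 product=3
t=8: arr=0 -> substrate=0 bound=3 product=5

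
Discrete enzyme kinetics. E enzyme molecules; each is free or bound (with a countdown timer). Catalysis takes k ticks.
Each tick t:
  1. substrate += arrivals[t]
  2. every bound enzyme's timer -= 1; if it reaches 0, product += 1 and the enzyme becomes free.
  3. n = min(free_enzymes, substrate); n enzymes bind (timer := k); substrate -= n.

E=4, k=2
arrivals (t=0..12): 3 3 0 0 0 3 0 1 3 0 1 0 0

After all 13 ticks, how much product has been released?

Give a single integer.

Answer: 14

Derivation:
t=0: arr=3 -> substrate=0 bound=3 product=0
t=1: arr=3 -> substrate=2 bound=4 product=0
t=2: arr=0 -> substrate=0 bound=3 product=3
t=3: arr=0 -> substrate=0 bound=2 product=4
t=4: arr=0 -> substrate=0 bound=0 product=6
t=5: arr=3 -> substrate=0 bound=3 product=6
t=6: arr=0 -> substrate=0 bound=3 product=6
t=7: arr=1 -> substrate=0 bound=1 product=9
t=8: arr=3 -> substrate=0 bound=4 product=9
t=9: arr=0 -> substrate=0 bound=3 product=10
t=10: arr=1 -> substrate=0 bound=1 product=13
t=11: arr=0 -> substrate=0 bound=1 product=13
t=12: arr=0 -> substrate=0 bound=0 product=14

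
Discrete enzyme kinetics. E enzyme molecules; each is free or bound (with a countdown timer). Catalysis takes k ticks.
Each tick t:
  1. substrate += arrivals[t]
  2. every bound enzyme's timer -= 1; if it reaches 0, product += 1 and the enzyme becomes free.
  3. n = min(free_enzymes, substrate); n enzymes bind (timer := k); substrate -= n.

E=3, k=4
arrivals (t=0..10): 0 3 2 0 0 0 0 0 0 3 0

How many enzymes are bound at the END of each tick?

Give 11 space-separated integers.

Answer: 0 3 3 3 3 2 2 2 2 3 3

Derivation:
t=0: arr=0 -> substrate=0 bound=0 product=0
t=1: arr=3 -> substrate=0 bound=3 product=0
t=2: arr=2 -> substrate=2 bound=3 product=0
t=3: arr=0 -> substrate=2 bound=3 product=0
t=4: arr=0 -> substrate=2 bound=3 product=0
t=5: arr=0 -> substrate=0 bound=2 product=3
t=6: arr=0 -> substrate=0 bound=2 product=3
t=7: arr=0 -> substrate=0 bound=2 product=3
t=8: arr=0 -> substrate=0 bound=2 product=3
t=9: arr=3 -> substrate=0 bound=3 product=5
t=10: arr=0 -> substrate=0 bound=3 product=5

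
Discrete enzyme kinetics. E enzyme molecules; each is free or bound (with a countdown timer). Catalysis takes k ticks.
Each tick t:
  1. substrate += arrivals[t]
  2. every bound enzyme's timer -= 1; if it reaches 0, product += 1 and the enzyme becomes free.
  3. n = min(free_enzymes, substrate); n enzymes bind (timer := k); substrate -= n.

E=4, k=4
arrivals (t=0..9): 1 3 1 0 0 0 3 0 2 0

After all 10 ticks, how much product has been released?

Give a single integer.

Answer: 5

Derivation:
t=0: arr=1 -> substrate=0 bound=1 product=0
t=1: arr=3 -> substrate=0 bound=4 product=0
t=2: arr=1 -> substrate=1 bound=4 product=0
t=3: arr=0 -> substrate=1 bound=4 product=0
t=4: arr=0 -> substrate=0 bound=4 product=1
t=5: arr=0 -> substrate=0 bound=1 product=4
t=6: arr=3 -> substrate=0 bound=4 product=4
t=7: arr=0 -> substrate=0 bound=4 product=4
t=8: arr=2 -> substrate=1 bound=4 product=5
t=9: arr=0 -> substrate=1 bound=4 product=5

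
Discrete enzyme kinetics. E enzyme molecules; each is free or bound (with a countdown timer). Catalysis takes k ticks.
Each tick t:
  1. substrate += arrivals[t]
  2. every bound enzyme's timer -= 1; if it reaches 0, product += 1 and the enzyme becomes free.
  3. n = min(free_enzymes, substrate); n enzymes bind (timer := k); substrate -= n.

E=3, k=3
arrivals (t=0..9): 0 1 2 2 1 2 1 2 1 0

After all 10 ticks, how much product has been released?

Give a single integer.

t=0: arr=0 -> substrate=0 bound=0 product=0
t=1: arr=1 -> substrate=0 bound=1 product=0
t=2: arr=2 -> substrate=0 bound=3 product=0
t=3: arr=2 -> substrate=2 bound=3 product=0
t=4: arr=1 -> substrate=2 bound=3 product=1
t=5: arr=2 -> substrate=2 bound=3 product=3
t=6: arr=1 -> substrate=3 bound=3 product=3
t=7: arr=2 -> substrate=4 bound=3 product=4
t=8: arr=1 -> substrate=3 bound=3 product=6
t=9: arr=0 -> substrate=3 bound=3 product=6

Answer: 6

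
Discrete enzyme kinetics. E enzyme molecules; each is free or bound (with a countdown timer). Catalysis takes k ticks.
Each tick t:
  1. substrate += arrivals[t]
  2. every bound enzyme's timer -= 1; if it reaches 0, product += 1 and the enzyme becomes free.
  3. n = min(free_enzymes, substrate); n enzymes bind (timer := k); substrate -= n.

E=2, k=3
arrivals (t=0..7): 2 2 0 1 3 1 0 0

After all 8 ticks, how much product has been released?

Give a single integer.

t=0: arr=2 -> substrate=0 bound=2 product=0
t=1: arr=2 -> substrate=2 bound=2 product=0
t=2: arr=0 -> substrate=2 bound=2 product=0
t=3: arr=1 -> substrate=1 bound=2 product=2
t=4: arr=3 -> substrate=4 bound=2 product=2
t=5: arr=1 -> substrate=5 bound=2 product=2
t=6: arr=0 -> substrate=3 bound=2 product=4
t=7: arr=0 -> substrate=3 bound=2 product=4

Answer: 4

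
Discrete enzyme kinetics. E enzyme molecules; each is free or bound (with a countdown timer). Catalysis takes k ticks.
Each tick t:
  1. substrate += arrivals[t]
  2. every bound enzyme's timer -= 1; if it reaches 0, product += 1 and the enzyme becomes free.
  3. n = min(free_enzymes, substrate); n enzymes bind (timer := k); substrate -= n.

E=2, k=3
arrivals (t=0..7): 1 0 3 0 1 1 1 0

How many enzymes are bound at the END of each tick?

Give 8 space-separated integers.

Answer: 1 1 2 2 2 2 2 2

Derivation:
t=0: arr=1 -> substrate=0 bound=1 product=0
t=1: arr=0 -> substrate=0 bound=1 product=0
t=2: arr=3 -> substrate=2 bound=2 product=0
t=3: arr=0 -> substrate=1 bound=2 product=1
t=4: arr=1 -> substrate=2 bound=2 product=1
t=5: arr=1 -> substrate=2 bound=2 product=2
t=6: arr=1 -> substrate=2 bound=2 product=3
t=7: arr=0 -> substrate=2 bound=2 product=3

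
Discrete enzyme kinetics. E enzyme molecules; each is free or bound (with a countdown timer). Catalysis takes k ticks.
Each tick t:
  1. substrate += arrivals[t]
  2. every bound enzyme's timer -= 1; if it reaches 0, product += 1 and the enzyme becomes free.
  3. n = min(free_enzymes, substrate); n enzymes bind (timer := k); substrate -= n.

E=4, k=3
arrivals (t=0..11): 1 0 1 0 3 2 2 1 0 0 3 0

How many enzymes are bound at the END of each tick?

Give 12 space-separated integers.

t=0: arr=1 -> substrate=0 bound=1 product=0
t=1: arr=0 -> substrate=0 bound=1 product=0
t=2: arr=1 -> substrate=0 bound=2 product=0
t=3: arr=0 -> substrate=0 bound=1 product=1
t=4: arr=3 -> substrate=0 bound=4 product=1
t=5: arr=2 -> substrate=1 bound=4 product=2
t=6: arr=2 -> substrate=3 bound=4 product=2
t=7: arr=1 -> substrate=1 bound=4 product=5
t=8: arr=0 -> substrate=0 bound=4 product=6
t=9: arr=0 -> substrate=0 bound=4 product=6
t=10: arr=3 -> substrate=0 bound=4 product=9
t=11: arr=0 -> substrate=0 bound=3 product=10

Answer: 1 1 2 1 4 4 4 4 4 4 4 3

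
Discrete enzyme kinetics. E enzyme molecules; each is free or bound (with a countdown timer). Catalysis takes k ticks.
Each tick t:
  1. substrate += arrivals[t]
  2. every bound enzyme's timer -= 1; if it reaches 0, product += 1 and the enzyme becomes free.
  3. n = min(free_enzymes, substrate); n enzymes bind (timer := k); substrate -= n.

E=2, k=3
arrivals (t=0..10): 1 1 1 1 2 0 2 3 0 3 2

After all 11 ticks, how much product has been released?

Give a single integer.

t=0: arr=1 -> substrate=0 bound=1 product=0
t=1: arr=1 -> substrate=0 bound=2 product=0
t=2: arr=1 -> substrate=1 bound=2 product=0
t=3: arr=1 -> substrate=1 bound=2 product=1
t=4: arr=2 -> substrate=2 bound=2 product=2
t=5: arr=0 -> substrate=2 bound=2 product=2
t=6: arr=2 -> substrate=3 bound=2 product=3
t=7: arr=3 -> substrate=5 bound=2 product=4
t=8: arr=0 -> substrate=5 bound=2 product=4
t=9: arr=3 -> substrate=7 bound=2 product=5
t=10: arr=2 -> substrate=8 bound=2 product=6

Answer: 6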